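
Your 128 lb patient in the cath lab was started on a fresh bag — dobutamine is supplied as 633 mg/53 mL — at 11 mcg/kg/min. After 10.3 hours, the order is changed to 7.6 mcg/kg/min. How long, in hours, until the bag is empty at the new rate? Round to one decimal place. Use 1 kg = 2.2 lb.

Initial rate:
Weight = 128 lb ÷ 2.2 lb/kg = 58.18182 kg
Dose = 11 mcg/kg/min × 58.18182 kg = 640 mcg/min
640 mcg/min × 60 min/hr = 38400 mcg/hr
Concentration = 633 mg ÷ 53 mL = 11.9434 mg/mL = 11943.4 mcg/mL
Rate = 38400 mcg/hr ÷ 11943.4 mcg/mL = 3.215166 mL/hr
Volume infused so far = 3.215166 mL/hr × 10.3 hr = 33.11621 mL
Volume remaining = 53 − 33.11621 = 19.88379 mL
New rate:
Dose = 7.6 mcg/kg/min × 58.18182 kg = 442.1818 mcg/min
442.1818 mcg/min × 60 min/hr = 26530.91 mcg/hr
Rate = 26530.91 mcg/hr ÷ 11943.4 mcg/mL = 2.221387 mL/hr
Time remaining = 19.88379 mL ÷ 2.221387 mL/hr = 8.951069 hr

9.0 hours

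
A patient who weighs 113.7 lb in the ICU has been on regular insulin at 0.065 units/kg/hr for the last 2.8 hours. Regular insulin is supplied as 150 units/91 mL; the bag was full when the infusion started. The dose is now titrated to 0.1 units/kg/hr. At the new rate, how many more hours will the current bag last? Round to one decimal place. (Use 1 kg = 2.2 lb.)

27.2 hours

Initial rate:
Weight = 113.7 lb ÷ 2.2 lb/kg = 51.68182 kg
Dose = 0.065 units/kg/hr × 51.68182 kg = 3.359318 units/hr
Concentration = 150 units ÷ 91 mL = 1.648352 units/mL
Rate = 3.359318 units/hr ÷ 1.648352 units/mL = 2.037986 mL/hr
Volume infused so far = 2.037986 mL/hr × 2.8 hr = 5.706362 mL
Volume remaining = 91 − 5.706362 = 85.29364 mL
New rate:
Dose = 0.1 units/kg/hr × 51.68182 kg = 5.168182 units/hr
Rate = 5.168182 units/hr ÷ 1.648352 units/mL = 3.135364 mL/hr
Time remaining = 85.29364 mL ÷ 3.135364 mL/hr = 27.20375 hr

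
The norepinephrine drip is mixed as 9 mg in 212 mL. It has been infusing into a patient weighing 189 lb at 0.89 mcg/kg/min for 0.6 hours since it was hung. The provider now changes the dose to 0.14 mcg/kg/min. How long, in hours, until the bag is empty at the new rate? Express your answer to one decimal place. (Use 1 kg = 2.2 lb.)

Initial rate:
Weight = 189 lb ÷ 2.2 lb/kg = 85.90909 kg
Dose = 0.89 mcg/kg/min × 85.90909 kg = 76.45909 mcg/min
76.45909 mcg/min × 60 min/hr = 4587.545 mcg/hr
Concentration = 9 mg ÷ 212 mL = 0.04245283 mg/mL = 42.45283 mcg/mL
Rate = 4587.545 mcg/hr ÷ 42.45283 mcg/mL = 108.0622 mL/hr
Volume infused so far = 108.0622 mL/hr × 0.6 hr = 64.83731 mL
Volume remaining = 212 − 64.83731 = 147.1627 mL
New rate:
Dose = 0.14 mcg/kg/min × 85.90909 kg = 12.02727 mcg/min
12.02727 mcg/min × 60 min/hr = 721.6364 mcg/hr
Rate = 721.6364 mcg/hr ÷ 42.45283 mcg/mL = 16.99855 mL/hr
Time remaining = 147.1627 mL ÷ 16.99855 mL/hr = 8.65737 hr

8.7 hours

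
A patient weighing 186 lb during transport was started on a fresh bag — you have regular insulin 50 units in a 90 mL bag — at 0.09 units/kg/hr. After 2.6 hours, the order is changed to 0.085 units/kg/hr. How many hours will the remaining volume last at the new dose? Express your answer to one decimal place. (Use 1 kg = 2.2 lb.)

4.2 hours

Initial rate:
Weight = 186 lb ÷ 2.2 lb/kg = 84.54545 kg
Dose = 0.09 units/kg/hr × 84.54545 kg = 7.609091 units/hr
Concentration = 50 units ÷ 90 mL = 0.5555556 units/mL
Rate = 7.609091 units/hr ÷ 0.5555556 units/mL = 13.69636 mL/hr
Volume infused so far = 13.69636 mL/hr × 2.6 hr = 35.61055 mL
Volume remaining = 90 − 35.61055 = 54.38945 mL
New rate:
Dose = 0.085 units/kg/hr × 84.54545 kg = 7.186364 units/hr
Rate = 7.186364 units/hr ÷ 0.5555556 units/mL = 12.93545 mL/hr
Time remaining = 54.38945 mL ÷ 12.93545 mL/hr = 4.204681 hr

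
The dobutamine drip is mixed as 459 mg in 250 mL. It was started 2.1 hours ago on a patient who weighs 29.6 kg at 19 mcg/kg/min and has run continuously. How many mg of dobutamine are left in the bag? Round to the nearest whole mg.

388 mg

Dose = 19 mcg/kg/min × 29.6 kg = 562.4 mcg/min
562.4 mcg/min × 60 min/hr = 33744 mcg/hr
Concentration = 459 mg ÷ 250 mL = 1.836 mg/mL = 1836 mcg/mL
Rate = 33744 mcg/hr ÷ 1836 mcg/mL = 18.37908 mL/hr
Volume infused = 18.37908 mL/hr × 2.1 hr = 38.59608 mL
Volume remaining = 250 − 38.59608 = 211.4039 mL
Drug remaining = 211.4039 mL × 1836 mcg/mL = 388137.6 mcg = 388.1376 mg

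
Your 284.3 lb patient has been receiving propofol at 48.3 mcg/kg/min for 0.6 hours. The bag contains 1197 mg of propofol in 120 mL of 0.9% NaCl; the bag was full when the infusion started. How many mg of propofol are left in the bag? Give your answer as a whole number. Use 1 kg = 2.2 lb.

Weight = 284.3 lb ÷ 2.2 lb/kg = 129.2273 kg
Dose = 48.3 mcg/kg/min × 129.2273 kg = 6241.677 mcg/min
6241.677 mcg/min × 60 min/hr = 374500.6 mcg/hr
Concentration = 1197 mg ÷ 120 mL = 9.975 mg/mL = 9975 mcg/mL
Rate = 374500.6 mcg/hr ÷ 9975 mcg/mL = 37.54392 mL/hr
Volume infused = 37.54392 mL/hr × 0.6 hr = 22.52635 mL
Volume remaining = 120 − 22.52635 = 97.47365 mL
Drug remaining = 97.47365 mL × 9975 mcg/mL = 972299.6 mcg = 972.2996 mg

972 mg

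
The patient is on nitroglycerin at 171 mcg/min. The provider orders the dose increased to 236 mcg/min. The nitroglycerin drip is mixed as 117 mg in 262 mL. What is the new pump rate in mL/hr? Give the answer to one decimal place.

31.7 mL/hr

236 mcg/min × 60 min/hr = 14160 mcg/hr
Concentration = 117 mg ÷ 262 mL = 0.4465649 mg/mL = 446.5649 mcg/mL
Rate = 14160 mcg/hr ÷ 446.5649 mcg/mL = 31.70872 mL/hr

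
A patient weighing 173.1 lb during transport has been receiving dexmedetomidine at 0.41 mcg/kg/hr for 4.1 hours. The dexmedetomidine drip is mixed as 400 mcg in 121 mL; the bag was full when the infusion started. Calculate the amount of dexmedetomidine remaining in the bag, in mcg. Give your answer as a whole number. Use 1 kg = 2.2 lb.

268 mcg

Weight = 173.1 lb ÷ 2.2 lb/kg = 78.68182 kg
Dose = 0.41 mcg/kg/hr × 78.68182 kg = 32.25955 mcg/hr
Concentration = 400 mcg ÷ 121 mL = 3.305785 mcg/mL
Rate = 32.25955 mcg/hr ÷ 3.305785 mcg/mL = 9.758512 mL/hr
Volume infused = 9.758512 mL/hr × 4.1 hr = 40.0099 mL
Volume remaining = 121 − 40.0099 = 80.9901 mL
Drug remaining = 80.9901 mL × 3.305785 mcg/mL = 267.7359 mcg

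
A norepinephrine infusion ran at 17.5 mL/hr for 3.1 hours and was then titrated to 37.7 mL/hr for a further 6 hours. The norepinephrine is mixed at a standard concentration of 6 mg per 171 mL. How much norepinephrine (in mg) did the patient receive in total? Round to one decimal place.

Concentration = 6 mg ÷ 171 mL = 0.03508772 mg/mL
Stage 1: 17.5 mL/hr × 3.1 hr = 54.25 mL → 54.25 mL × 0.03508772 mg/mL = 1.903509 mg
Stage 2: 37.7 mL/hr × 6 hr = 226.2 mL → 226.2 mL × 0.03508772 mg/mL = 7.936842 mg
Total = 1.903509 + 7.936842 = 9.840351 mg

9.8 mg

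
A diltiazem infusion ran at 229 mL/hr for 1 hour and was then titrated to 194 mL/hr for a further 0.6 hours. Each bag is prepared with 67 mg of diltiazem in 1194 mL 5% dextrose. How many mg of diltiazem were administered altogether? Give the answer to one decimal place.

Concentration = 67 mg ÷ 1194 mL = 0.0561139 mg/mL
Stage 1: 229 mL/hr × 1 hr = 229 mL → 229 mL × 0.0561139 mg/mL = 12.85008 mg
Stage 2: 194 mL/hr × 0.6 hr = 116.4 mL → 116.4 mL × 0.0561139 mg/mL = 6.531658 mg
Total = 12.85008 + 6.531658 = 19.38174 mg

19.4 mg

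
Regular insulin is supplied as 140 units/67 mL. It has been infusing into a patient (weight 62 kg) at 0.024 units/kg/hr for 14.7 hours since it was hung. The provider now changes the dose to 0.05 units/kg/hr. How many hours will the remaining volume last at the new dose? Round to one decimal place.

Initial rate:
Dose = 0.024 units/kg/hr × 62 kg = 1.488 units/hr
Concentration = 140 units ÷ 67 mL = 2.089552 units/mL
Rate = 1.488 units/hr ÷ 2.089552 units/mL = 0.7121143 mL/hr
Volume infused so far = 0.7121143 mL/hr × 14.7 hr = 10.46808 mL
Volume remaining = 67 − 10.46808 = 56.53192 mL
New rate:
Dose = 0.05 units/kg/hr × 62 kg = 3.1 units/hr
Rate = 3.1 units/hr ÷ 2.089552 units/mL = 1.483571 mL/hr
Time remaining = 56.53192 mL ÷ 1.483571 mL/hr = 38.10529 hr

38.1 hours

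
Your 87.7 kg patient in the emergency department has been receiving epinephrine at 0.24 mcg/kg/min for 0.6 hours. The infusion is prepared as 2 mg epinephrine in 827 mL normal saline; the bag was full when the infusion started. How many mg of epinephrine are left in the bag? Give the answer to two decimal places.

1.24 mg

Dose = 0.24 mcg/kg/min × 87.7 kg = 21.048 mcg/min
21.048 mcg/min × 60 min/hr = 1262.88 mcg/hr
Concentration = 2 mg ÷ 827 mL = 0.00241838 mg/mL = 2.41838 mcg/mL
Rate = 1262.88 mcg/hr ÷ 2.41838 mcg/mL = 522.2009 mL/hr
Volume infused = 522.2009 mL/hr × 0.6 hr = 313.3205 mL
Volume remaining = 827 − 313.3205 = 513.6795 mL
Drug remaining = 513.6795 mL × 2.41838 mcg/mL = 1242.272 mcg = 1.242272 mg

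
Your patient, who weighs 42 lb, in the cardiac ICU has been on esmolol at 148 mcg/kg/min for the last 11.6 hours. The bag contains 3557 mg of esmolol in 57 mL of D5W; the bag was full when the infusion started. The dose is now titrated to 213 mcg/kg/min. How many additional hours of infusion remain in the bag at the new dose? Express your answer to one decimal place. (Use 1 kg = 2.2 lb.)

6.5 hours

Initial rate:
Weight = 42 lb ÷ 2.2 lb/kg = 19.09091 kg
Dose = 148 mcg/kg/min × 19.09091 kg = 2825.455 mcg/min
2825.455 mcg/min × 60 min/hr = 169527.3 mcg/hr
Concentration = 3557 mg ÷ 57 mL = 62.40351 mg/mL = 62403.51 mcg/mL
Rate = 169527.3 mcg/hr ÷ 62403.51 mcg/mL = 2.71663 mL/hr
Volume infused so far = 2.71663 mL/hr × 11.6 hr = 31.51291 mL
Volume remaining = 57 − 31.51291 = 25.48709 mL
New rate:
Dose = 213 mcg/kg/min × 19.09091 kg = 4066.364 mcg/min
4066.364 mcg/min × 60 min/hr = 243981.8 mcg/hr
Rate = 243981.8 mcg/hr ÷ 62403.51 mcg/mL = 3.909745 mL/hr
Time remaining = 25.48709 mL ÷ 3.909745 mL/hr = 6.518861 hr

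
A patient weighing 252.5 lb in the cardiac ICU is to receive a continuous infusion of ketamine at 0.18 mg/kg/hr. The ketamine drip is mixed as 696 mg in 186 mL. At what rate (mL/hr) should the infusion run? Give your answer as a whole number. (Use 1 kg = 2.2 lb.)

Weight = 252.5 lb ÷ 2.2 lb/kg = 114.7727 kg
Dose = 0.18 mg/kg/hr × 114.7727 kg = 20.65909 mg/hr
Concentration = 696 mg ÷ 186 mL = 3.741935 mg/mL
Rate = 20.65909 mg/hr ÷ 3.741935 mg/mL = 5.520964 mL/hr

6 mL/hr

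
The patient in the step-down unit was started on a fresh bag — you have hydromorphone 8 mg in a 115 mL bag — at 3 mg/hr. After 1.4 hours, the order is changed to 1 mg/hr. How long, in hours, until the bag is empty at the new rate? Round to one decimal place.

3.8 hours

Initial rate:
Concentration = 8 mg ÷ 115 mL = 0.06956522 mg/mL
Rate = 3 mg/hr ÷ 0.06956522 mg/mL = 43.125 mL/hr
Volume infused so far = 43.125 mL/hr × 1.4 hr = 60.375 mL
Volume remaining = 115 − 60.375 = 54.625 mL
New rate:
Rate = 1 mg/hr ÷ 0.06956522 mg/mL = 14.375 mL/hr
Time remaining = 54.625 mL ÷ 14.375 mL/hr = 3.8 hr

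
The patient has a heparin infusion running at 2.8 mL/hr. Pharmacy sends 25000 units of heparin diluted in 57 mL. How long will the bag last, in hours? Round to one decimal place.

20.4 hours

Duration = 57 mL ÷ 2.8 mL/hr = 20.35714 hr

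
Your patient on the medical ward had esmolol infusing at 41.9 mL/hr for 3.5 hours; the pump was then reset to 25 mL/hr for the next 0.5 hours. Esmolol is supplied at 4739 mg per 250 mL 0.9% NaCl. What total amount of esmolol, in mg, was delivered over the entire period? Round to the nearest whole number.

Concentration = 4739 mg ÷ 250 mL = 18.956 mg/mL
Stage 1: 41.9 mL/hr × 3.5 hr = 146.65 mL → 146.65 mL × 18.956 mg/mL = 2779.897 mg
Stage 2: 25 mL/hr × 0.5 hr = 12.5 mL → 12.5 mL × 18.956 mg/mL = 236.95 mg
Total = 2779.897 + 236.95 = 3016.847 mg

3017 mg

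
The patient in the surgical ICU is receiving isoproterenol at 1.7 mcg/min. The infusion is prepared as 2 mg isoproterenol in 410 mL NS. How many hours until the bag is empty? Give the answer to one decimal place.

19.6 hours

1.7 mcg/min × 60 min/hr = 102 mcg/hr
Concentration = 2 mg ÷ 410 mL = 0.004878049 mg/mL = 4.878049 mcg/mL
Rate = 102 mcg/hr ÷ 4.878049 mcg/mL = 20.91 mL/hr
Duration = 410 mL ÷ 20.91 mL/hr = 19.60784 hr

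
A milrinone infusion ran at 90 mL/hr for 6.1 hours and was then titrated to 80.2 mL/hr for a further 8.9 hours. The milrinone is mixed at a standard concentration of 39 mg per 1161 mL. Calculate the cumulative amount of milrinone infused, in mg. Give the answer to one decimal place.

42.4 mg

Concentration = 39 mg ÷ 1161 mL = 0.03359173 mg/mL
Stage 1: 90 mL/hr × 6.1 hr = 549 mL → 549 mL × 0.03359173 mg/mL = 18.44186 mg
Stage 2: 80.2 mL/hr × 8.9 hr = 713.78 mL → 713.78 mL × 0.03359173 mg/mL = 23.97711 mg
Total = 18.44186 + 23.97711 = 42.41897 mg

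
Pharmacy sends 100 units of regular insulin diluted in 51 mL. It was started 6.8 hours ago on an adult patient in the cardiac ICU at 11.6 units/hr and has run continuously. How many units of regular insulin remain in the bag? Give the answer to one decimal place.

Concentration = 100 units ÷ 51 mL = 1.960784 units/mL
Rate = 11.6 units/hr ÷ 1.960784 units/mL = 5.916 mL/hr
Volume infused = 5.916 mL/hr × 6.8 hr = 40.2288 mL
Volume remaining = 51 − 40.2288 = 10.7712 mL
Drug remaining = 10.7712 mL × 1.960784 units/mL = 21.12 units

21.1 units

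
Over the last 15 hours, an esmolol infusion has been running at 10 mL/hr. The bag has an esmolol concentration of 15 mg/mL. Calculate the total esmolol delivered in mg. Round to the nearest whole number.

2250 mg

Concentration = 15 mg/mL = 15000 mcg/mL
Drug rate = 10 mL/hr × 15000 mcg/mL = 150000 mcg/hr
Total = 150000 mcg/hr × 15 hr = 2250000 mcg = 2250 mg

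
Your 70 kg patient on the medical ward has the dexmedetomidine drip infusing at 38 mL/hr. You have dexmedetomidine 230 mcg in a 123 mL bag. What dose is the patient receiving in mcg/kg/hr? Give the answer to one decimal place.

Concentration = 230 mcg ÷ 123 mL = 1.869919 mcg/mL
Drug rate = 38 mL/hr × 1.869919 mcg/mL = 71.05691 mcg/hr
71.05691 mcg/hr ÷ 70 kg = 1.015099 mcg/kg/hr

1.0 mcg/kg/hr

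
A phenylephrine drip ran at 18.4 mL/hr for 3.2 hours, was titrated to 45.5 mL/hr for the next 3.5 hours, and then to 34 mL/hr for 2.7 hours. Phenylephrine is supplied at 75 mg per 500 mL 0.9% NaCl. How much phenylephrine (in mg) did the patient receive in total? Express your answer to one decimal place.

46.5 mg

Concentration = 75 mg ÷ 500 mL = 0.15 mg/mL
Stage 1: 18.4 mL/hr × 3.2 hr = 58.88 mL → 58.88 mL × 0.15 mg/mL = 8.832 mg
Stage 2: 45.5 mL/hr × 3.5 hr = 159.25 mL → 159.25 mL × 0.15 mg/mL = 23.8875 mg
Stage 3: 34 mL/hr × 2.7 hr = 91.8 mL → 91.8 mL × 0.15 mg/mL = 13.77 mg
Total = 8.832 + 23.8875 + 13.77 = 46.4895 mg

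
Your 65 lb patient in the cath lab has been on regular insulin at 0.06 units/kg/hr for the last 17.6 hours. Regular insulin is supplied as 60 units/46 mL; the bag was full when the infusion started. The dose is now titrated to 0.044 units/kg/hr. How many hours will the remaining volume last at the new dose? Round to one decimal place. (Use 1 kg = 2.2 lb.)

22.2 hours

Initial rate:
Weight = 65 lb ÷ 2.2 lb/kg = 29.54545 kg
Dose = 0.06 units/kg/hr × 29.54545 kg = 1.772727 units/hr
Concentration = 60 units ÷ 46 mL = 1.304348 units/mL
Rate = 1.772727 units/hr ÷ 1.304348 units/mL = 1.359091 mL/hr
Volume infused so far = 1.359091 mL/hr × 17.6 hr = 23.92 mL
Volume remaining = 46 − 23.92 = 22.08 mL
New rate:
Dose = 0.044 units/kg/hr × 29.54545 kg = 1.3 units/hr
Rate = 1.3 units/hr ÷ 1.304348 units/mL = 0.9966667 mL/hr
Time remaining = 22.08 mL ÷ 0.9966667 mL/hr = 22.15385 hr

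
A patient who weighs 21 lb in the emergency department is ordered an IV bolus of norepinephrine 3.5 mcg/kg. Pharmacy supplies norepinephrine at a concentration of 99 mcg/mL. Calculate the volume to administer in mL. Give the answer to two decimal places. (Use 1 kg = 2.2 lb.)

0.34 mL

Weight = 21 lb ÷ 2.2 lb/kg = 9.545455 kg
Dose = 3.5 mcg/kg × 9.545455 kg = 33.40909 mcg
Volume = 33.40909 mcg ÷ 99 mcg/mL = 0.3374656 mL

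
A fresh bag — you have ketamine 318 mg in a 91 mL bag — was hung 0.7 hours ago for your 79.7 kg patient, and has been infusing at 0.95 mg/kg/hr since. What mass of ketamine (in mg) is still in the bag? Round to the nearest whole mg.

Dose = 0.95 mg/kg/hr × 79.7 kg = 75.715 mg/hr
Concentration = 318 mg ÷ 91 mL = 3.494505 mg/mL
Rate = 75.715 mg/hr ÷ 3.494505 mg/mL = 21.66687 mL/hr
Volume infused = 21.66687 mL/hr × 0.7 hr = 15.16681 mL
Volume remaining = 91 − 15.16681 = 75.83319 mL
Drug remaining = 75.83319 mL × 3.494505 mg/mL = 264.9995 mg

265 mg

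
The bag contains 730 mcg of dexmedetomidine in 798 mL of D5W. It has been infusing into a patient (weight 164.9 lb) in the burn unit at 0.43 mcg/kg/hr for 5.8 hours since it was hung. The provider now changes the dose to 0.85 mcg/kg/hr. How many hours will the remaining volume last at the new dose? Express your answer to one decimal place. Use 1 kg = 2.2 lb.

Initial rate:
Weight = 164.9 lb ÷ 2.2 lb/kg = 74.95455 kg
Dose = 0.43 mcg/kg/hr × 74.95455 kg = 32.23045 mcg/hr
Concentration = 730 mcg ÷ 798 mL = 0.914787 mcg/mL
Rate = 32.23045 mcg/hr ÷ 0.914787 mcg/mL = 35.23274 mL/hr
Volume infused so far = 35.23274 mL/hr × 5.8 hr = 204.3499 mL
Volume remaining = 798 − 204.3499 = 593.6501 mL
New rate:
Dose = 0.85 mcg/kg/hr × 74.95455 kg = 63.71136 mcg/hr
Rate = 63.71136 mcg/hr ÷ 0.914787 mcg/mL = 69.64612 mL/hr
Time remaining = 593.6501 mL ÷ 69.64612 mL/hr = 8.523807 hr

8.5 hours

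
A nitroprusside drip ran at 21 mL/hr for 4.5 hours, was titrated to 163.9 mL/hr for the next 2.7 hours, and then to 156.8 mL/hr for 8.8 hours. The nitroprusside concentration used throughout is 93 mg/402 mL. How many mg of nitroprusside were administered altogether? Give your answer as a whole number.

Concentration = 93 mg ÷ 402 mL = 0.2313433 mg/mL
Stage 1: 21 mL/hr × 4.5 hr = 94.5 mL → 94.5 mL × 0.2313433 mg/mL = 21.86194 mg
Stage 2: 163.9 mL/hr × 2.7 hr = 442.53 mL → 442.53 mL × 0.2313433 mg/mL = 102.3763 mg
Stage 3: 156.8 mL/hr × 8.8 hr = 1379.84 mL → 1379.84 mL × 0.2313433 mg/mL = 319.2167 mg
Total = 21.86194 + 102.3763 + 319.2167 = 443.455 mg

443 mg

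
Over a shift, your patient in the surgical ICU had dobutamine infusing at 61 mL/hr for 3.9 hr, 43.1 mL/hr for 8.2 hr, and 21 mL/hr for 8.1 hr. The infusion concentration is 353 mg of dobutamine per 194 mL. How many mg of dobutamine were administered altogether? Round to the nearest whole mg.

Concentration = 353 mg ÷ 194 mL = 1.819588 mg/mL
Stage 1: 61 mL/hr × 3.9 hr = 237.9 mL → 237.9 mL × 1.819588 mg/mL = 432.8799 mg
Stage 2: 43.1 mL/hr × 8.2 hr = 353.42 mL → 353.42 mL × 1.819588 mg/mL = 643.0787 mg
Stage 3: 21 mL/hr × 8.1 hr = 170.1 mL → 170.1 mL × 1.819588 mg/mL = 309.5119 mg
Total = 432.8799 + 643.0787 + 309.5119 = 1385.47 mg

1385 mg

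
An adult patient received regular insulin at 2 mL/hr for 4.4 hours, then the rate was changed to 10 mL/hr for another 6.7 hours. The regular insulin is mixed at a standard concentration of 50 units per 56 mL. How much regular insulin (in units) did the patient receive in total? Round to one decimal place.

Concentration = 50 units ÷ 56 mL = 0.8928571 units/mL
Stage 1: 2 mL/hr × 4.4 hr = 8.8 mL → 8.8 mL × 0.8928571 units/mL = 7.857143 units
Stage 2: 10 mL/hr × 6.7 hr = 67 mL → 67 mL × 0.8928571 units/mL = 59.82143 units
Total = 7.857143 + 59.82143 = 67.67857 units

67.7 units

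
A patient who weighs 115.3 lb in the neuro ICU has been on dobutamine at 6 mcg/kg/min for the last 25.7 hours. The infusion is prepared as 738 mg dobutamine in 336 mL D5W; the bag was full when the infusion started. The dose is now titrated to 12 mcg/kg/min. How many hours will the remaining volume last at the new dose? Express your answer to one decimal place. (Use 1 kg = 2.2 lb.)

6.7 hours

Initial rate:
Weight = 115.3 lb ÷ 2.2 lb/kg = 52.40909 kg
Dose = 6 mcg/kg/min × 52.40909 kg = 314.4545 mcg/min
314.4545 mcg/min × 60 min/hr = 18867.27 mcg/hr
Concentration = 738 mg ÷ 336 mL = 2.196429 mg/mL = 2196.429 mcg/mL
Rate = 18867.27 mcg/hr ÷ 2196.429 mcg/mL = 8.589978 mL/hr
Volume infused so far = 8.589978 mL/hr × 25.7 hr = 220.7624 mL
Volume remaining = 336 − 220.7624 = 115.2376 mL
New rate:
Dose = 12 mcg/kg/min × 52.40909 kg = 628.9091 mcg/min
628.9091 mcg/min × 60 min/hr = 37734.55 mcg/hr
Rate = 37734.55 mcg/hr ÷ 2196.429 mcg/mL = 17.17996 mL/hr
Time remaining = 115.2376 mL ÷ 17.17996 mL/hr = 6.707676 hr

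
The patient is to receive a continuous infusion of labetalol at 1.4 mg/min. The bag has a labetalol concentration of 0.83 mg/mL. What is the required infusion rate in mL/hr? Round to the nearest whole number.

1.4 mg/min × 60 min/hr = 84 mg/hr
Rate = 84 mg/hr ÷ 0.83 mg/mL = 101.2048 mL/hr

101 mL/hr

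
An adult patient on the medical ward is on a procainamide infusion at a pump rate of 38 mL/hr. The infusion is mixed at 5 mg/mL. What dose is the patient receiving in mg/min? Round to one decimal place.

Drug rate = 38 mL/hr × 5 mg/mL = 190 mg/hr
190 mg/hr ÷ 60 min/hr = 3.166667 mg/min

3.2 mg/min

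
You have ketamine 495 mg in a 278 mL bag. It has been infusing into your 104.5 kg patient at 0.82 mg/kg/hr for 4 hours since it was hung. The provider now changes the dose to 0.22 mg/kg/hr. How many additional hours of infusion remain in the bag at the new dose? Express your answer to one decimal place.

Initial rate:
Dose = 0.82 mg/kg/hr × 104.5 kg = 85.69 mg/hr
Concentration = 495 mg ÷ 278 mL = 1.780576 mg/mL
Rate = 85.69 mg/hr ÷ 1.780576 mg/mL = 48.12489 mL/hr
Volume infused so far = 48.12489 mL/hr × 4 hr = 192.4996 mL
Volume remaining = 278 − 192.4996 = 85.50044 mL
New rate:
Dose = 0.22 mg/kg/hr × 104.5 kg = 22.99 mg/hr
Rate = 22.99 mg/hr ÷ 1.780576 mg/mL = 12.91156 mL/hr
Time remaining = 85.50044 mL ÷ 12.91156 mL/hr = 6.62201 hr

6.6 hours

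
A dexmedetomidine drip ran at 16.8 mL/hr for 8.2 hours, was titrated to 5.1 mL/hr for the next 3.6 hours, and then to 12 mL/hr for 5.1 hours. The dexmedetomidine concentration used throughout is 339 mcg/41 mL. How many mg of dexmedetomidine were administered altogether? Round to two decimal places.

Concentration = 339 mcg ÷ 41 mL = 8.268293 mcg/mL
Stage 1: 16.8 mL/hr × 8.2 hr = 137.76 mL → 137.76 mL × 8.268293 mcg/mL = 1139.04 mcg
Stage 2: 5.1 mL/hr × 3.6 hr = 18.36 mL → 18.36 mL × 8.268293 mcg/mL = 151.8059 mcg
Stage 3: 12 mL/hr × 5.1 hr = 61.2 mL → 61.2 mL × 8.268293 mcg/mL = 506.0195 mcg
Total = 1139.04 + 151.8059 + 506.0195 = 1796.865 mcg = 1.796865 mg

1.80 mg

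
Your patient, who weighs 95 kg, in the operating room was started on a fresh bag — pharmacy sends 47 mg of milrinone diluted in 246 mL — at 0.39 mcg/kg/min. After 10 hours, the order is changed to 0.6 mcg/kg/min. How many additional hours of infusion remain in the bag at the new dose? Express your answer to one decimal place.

Initial rate:
Dose = 0.39 mcg/kg/min × 95 kg = 37.05 mcg/min
37.05 mcg/min × 60 min/hr = 2223 mcg/hr
Concentration = 47 mg ÷ 246 mL = 0.1910569 mg/mL = 191.0569 mcg/mL
Rate = 2223 mcg/hr ÷ 191.0569 mcg/mL = 11.63528 mL/hr
Volume infused so far = 11.63528 mL/hr × 10 hr = 116.3528 mL
Volume remaining = 246 − 116.3528 = 129.6472 mL
New rate:
Dose = 0.6 mcg/kg/min × 95 kg = 57 mcg/min
57 mcg/min × 60 min/hr = 3420 mcg/hr
Rate = 3420 mcg/hr ÷ 191.0569 mcg/mL = 17.90043 mL/hr
Time remaining = 129.6472 mL ÷ 17.90043 mL/hr = 7.24269 hr

7.2 hours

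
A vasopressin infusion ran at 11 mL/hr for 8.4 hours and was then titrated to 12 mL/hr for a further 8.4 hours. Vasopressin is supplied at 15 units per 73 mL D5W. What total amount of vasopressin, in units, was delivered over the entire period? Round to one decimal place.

39.7 units

Concentration = 15 units ÷ 73 mL = 0.2054795 units/mL
Stage 1: 11 mL/hr × 8.4 hr = 92.4 mL → 92.4 mL × 0.2054795 units/mL = 18.9863 units
Stage 2: 12 mL/hr × 8.4 hr = 100.8 mL → 100.8 mL × 0.2054795 units/mL = 20.71233 units
Total = 18.9863 + 20.71233 = 39.69863 units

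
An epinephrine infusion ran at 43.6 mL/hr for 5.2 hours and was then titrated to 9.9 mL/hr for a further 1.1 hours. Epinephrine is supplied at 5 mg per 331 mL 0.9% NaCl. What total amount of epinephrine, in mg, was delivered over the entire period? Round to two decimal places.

Concentration = 5 mg ÷ 331 mL = 0.01510574 mg/mL
Stage 1: 43.6 mL/hr × 5.2 hr = 226.72 mL → 226.72 mL × 0.01510574 mg/mL = 3.424773 mg
Stage 2: 9.9 mL/hr × 1.1 hr = 10.89 mL → 10.89 mL × 0.01510574 mg/mL = 0.1645015 mg
Total = 3.424773 + 0.1645015 = 3.589275 mg

3.59 mg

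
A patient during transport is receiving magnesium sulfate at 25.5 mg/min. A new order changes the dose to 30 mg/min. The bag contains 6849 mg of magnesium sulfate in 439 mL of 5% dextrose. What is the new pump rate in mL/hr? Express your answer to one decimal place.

30 mg/min × 60 min/hr = 1800 mg/hr
Concentration = 6849 mg ÷ 439 mL = 15.60137 mg/mL
Rate = 1800 mg/hr ÷ 15.60137 mg/mL = 115.3745 mL/hr

115.4 mL/hr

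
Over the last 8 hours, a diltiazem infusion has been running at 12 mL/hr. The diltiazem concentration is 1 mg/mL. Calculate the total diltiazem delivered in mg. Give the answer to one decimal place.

96.0 mg

Drug rate = 12 mL/hr × 1 mg/mL = 12 mg/hr
Total = 12 mg/hr × 8 hr = 96 mg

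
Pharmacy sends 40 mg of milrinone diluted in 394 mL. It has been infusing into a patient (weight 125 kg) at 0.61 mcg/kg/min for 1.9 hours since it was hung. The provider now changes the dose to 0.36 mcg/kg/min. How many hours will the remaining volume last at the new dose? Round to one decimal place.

Initial rate:
Dose = 0.61 mcg/kg/min × 125 kg = 76.25 mcg/min
76.25 mcg/min × 60 min/hr = 4575 mcg/hr
Concentration = 40 mg ÷ 394 mL = 0.1015228 mg/mL = 101.5228 mcg/mL
Rate = 4575 mcg/hr ÷ 101.5228 mcg/mL = 45.06375 mL/hr
Volume infused so far = 45.06375 mL/hr × 1.9 hr = 85.62112 mL
Volume remaining = 394 − 85.62112 = 308.3789 mL
New rate:
Dose = 0.36 mcg/kg/min × 125 kg = 45 mcg/min
45 mcg/min × 60 min/hr = 2700 mcg/hr
Rate = 2700 mcg/hr ÷ 101.5228 mcg/mL = 26.595 mL/hr
Time remaining = 308.3789 mL ÷ 26.595 mL/hr = 11.59537 hr

11.6 hours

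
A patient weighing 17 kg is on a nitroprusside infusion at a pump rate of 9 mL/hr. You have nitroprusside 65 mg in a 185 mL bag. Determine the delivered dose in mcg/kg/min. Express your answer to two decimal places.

3.10 mcg/kg/min

Concentration = 65 mg ÷ 185 mL = 0.3513514 mg/mL = 351.3514 mcg/mL
Drug rate = 9 mL/hr × 351.3514 mcg/mL = 3162.162 mcg/hr
3162.162 mcg/hr ÷ 60 min/hr = 52.7027 mcg/min
52.7027 mcg/min ÷ 17 kg = 3.100159 mcg/kg/min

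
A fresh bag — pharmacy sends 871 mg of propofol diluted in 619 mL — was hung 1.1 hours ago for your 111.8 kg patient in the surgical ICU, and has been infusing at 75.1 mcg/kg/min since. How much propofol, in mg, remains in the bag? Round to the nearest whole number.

317 mg

Dose = 75.1 mcg/kg/min × 111.8 kg = 8396.18 mcg/min
8396.18 mcg/min × 60 min/hr = 503770.8 mcg/hr
Concentration = 871 mg ÷ 619 mL = 1.407108 mg/mL = 1407.108 mcg/mL
Rate = 503770.8 mcg/hr ÷ 1407.108 mcg/mL = 358.0185 mL/hr
Volume infused = 358.0185 mL/hr × 1.1 hr = 393.8204 mL
Volume remaining = 619 − 393.8204 = 225.1796 mL
Drug remaining = 225.1796 mL × 1407.108 mcg/mL = 316852.1 mcg = 316.8521 mg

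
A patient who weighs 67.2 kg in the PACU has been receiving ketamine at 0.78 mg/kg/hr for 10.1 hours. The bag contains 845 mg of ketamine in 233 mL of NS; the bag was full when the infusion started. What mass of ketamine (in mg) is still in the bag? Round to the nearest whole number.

316 mg

Dose = 0.78 mg/kg/hr × 67.2 kg = 52.416 mg/hr
Concentration = 845 mg ÷ 233 mL = 3.626609 mg/mL
Rate = 52.416 mg/hr ÷ 3.626609 mg/mL = 14.45317 mL/hr
Volume infused = 14.45317 mL/hr × 10.1 hr = 145.977 mL
Volume remaining = 233 − 145.977 = 87.02299 mL
Drug remaining = 87.02299 mL × 3.626609 mg/mL = 315.5984 mg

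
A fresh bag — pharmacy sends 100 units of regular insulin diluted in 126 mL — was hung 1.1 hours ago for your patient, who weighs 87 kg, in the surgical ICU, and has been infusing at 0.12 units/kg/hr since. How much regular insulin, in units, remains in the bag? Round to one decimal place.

Dose = 0.12 units/kg/hr × 87 kg = 10.44 units/hr
Concentration = 100 units ÷ 126 mL = 0.7936508 units/mL
Rate = 10.44 units/hr ÷ 0.7936508 units/mL = 13.1544 mL/hr
Volume infused = 13.1544 mL/hr × 1.1 hr = 14.46984 mL
Volume remaining = 126 − 14.46984 = 111.5302 mL
Drug remaining = 111.5302 mL × 0.7936508 units/mL = 88.516 units

88.5 units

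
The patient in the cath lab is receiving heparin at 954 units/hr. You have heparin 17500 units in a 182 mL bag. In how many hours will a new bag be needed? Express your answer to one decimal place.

Concentration = 17500 units ÷ 182 mL = 96.15385 units/mL
Rate = 954 units/hr ÷ 96.15385 units/mL = 9.9216 mL/hr
Duration = 182 mL ÷ 9.9216 mL/hr = 18.34382 hr

18.3 hours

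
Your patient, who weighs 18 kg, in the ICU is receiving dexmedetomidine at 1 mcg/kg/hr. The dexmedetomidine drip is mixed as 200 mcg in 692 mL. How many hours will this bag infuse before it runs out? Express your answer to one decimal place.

11.1 hours

Dose = 1 mcg/kg/hr × 18 kg = 18 mcg/hr
Concentration = 200 mcg ÷ 692 mL = 0.2890173 mcg/mL
Rate = 18 mcg/hr ÷ 0.2890173 mcg/mL = 62.28 mL/hr
Duration = 692 mL ÷ 62.28 mL/hr = 11.11111 hr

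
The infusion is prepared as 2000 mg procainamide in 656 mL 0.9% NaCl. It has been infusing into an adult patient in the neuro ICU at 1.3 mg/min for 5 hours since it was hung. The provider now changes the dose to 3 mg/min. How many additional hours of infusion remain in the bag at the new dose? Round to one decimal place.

Initial rate:
1.3 mg/min × 60 min/hr = 78 mg/hr
Concentration = 2000 mg ÷ 656 mL = 3.04878 mg/mL
Rate = 78 mg/hr ÷ 3.04878 mg/mL = 25.584 mL/hr
Volume infused so far = 25.584 mL/hr × 5 hr = 127.92 mL
Volume remaining = 656 − 127.92 = 528.08 mL
New rate:
3 mg/min × 60 min/hr = 180 mg/hr
Rate = 180 mg/hr ÷ 3.04878 mg/mL = 59.04 mL/hr
Time remaining = 528.08 mL ÷ 59.04 mL/hr = 8.944444 hr

8.9 hours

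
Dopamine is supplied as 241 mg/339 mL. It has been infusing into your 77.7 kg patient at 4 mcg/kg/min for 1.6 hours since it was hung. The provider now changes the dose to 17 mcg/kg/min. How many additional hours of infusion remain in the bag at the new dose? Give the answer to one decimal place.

2.7 hours

Initial rate:
Dose = 4 mcg/kg/min × 77.7 kg = 310.8 mcg/min
310.8 mcg/min × 60 min/hr = 18648 mcg/hr
Concentration = 241 mg ÷ 339 mL = 0.7109145 mg/mL = 710.9145 mcg/mL
Rate = 18648 mcg/hr ÷ 710.9145 mcg/mL = 26.231 mL/hr
Volume infused so far = 26.231 mL/hr × 1.6 hr = 41.96961 mL
Volume remaining = 339 − 41.96961 = 297.0304 mL
New rate:
Dose = 17 mcg/kg/min × 77.7 kg = 1320.9 mcg/min
1320.9 mcg/min × 60 min/hr = 79254 mcg/hr
Rate = 79254 mcg/hr ÷ 710.9145 mcg/mL = 111.4818 mL/hr
Time remaining = 297.0304 mL ÷ 111.4818 mL/hr = 2.664385 hr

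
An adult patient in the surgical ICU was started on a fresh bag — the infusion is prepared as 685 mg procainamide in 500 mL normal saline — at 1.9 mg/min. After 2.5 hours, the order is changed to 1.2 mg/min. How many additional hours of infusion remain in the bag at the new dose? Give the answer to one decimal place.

5.6 hours

Initial rate:
1.9 mg/min × 60 min/hr = 114 mg/hr
Concentration = 685 mg ÷ 500 mL = 1.37 mg/mL
Rate = 114 mg/hr ÷ 1.37 mg/mL = 83.21168 mL/hr
Volume infused so far = 83.21168 mL/hr × 2.5 hr = 208.0292 mL
Volume remaining = 500 − 208.0292 = 291.9708 mL
New rate:
1.2 mg/min × 60 min/hr = 72 mg/hr
Rate = 72 mg/hr ÷ 1.37 mg/mL = 52.55474 mL/hr
Time remaining = 291.9708 mL ÷ 52.55474 mL/hr = 5.555556 hr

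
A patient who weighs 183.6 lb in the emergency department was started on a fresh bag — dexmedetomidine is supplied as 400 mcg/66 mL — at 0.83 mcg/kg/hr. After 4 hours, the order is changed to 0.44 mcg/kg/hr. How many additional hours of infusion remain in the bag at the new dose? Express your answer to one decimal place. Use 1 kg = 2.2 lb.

Initial rate:
Weight = 183.6 lb ÷ 2.2 lb/kg = 83.45455 kg
Dose = 0.83 mcg/kg/hr × 83.45455 kg = 69.26727 mcg/hr
Concentration = 400 mcg ÷ 66 mL = 6.060606 mcg/mL
Rate = 69.26727 mcg/hr ÷ 6.060606 mcg/mL = 11.4291 mL/hr
Volume infused so far = 11.4291 mL/hr × 4 hr = 45.7164 mL
Volume remaining = 66 − 45.7164 = 20.2836 mL
New rate:
Dose = 0.44 mcg/kg/hr × 83.45455 kg = 36.72 mcg/hr
Rate = 36.72 mcg/hr ÷ 6.060606 mcg/mL = 6.0588 mL/hr
Time remaining = 20.2836 mL ÷ 6.0588 mL/hr = 3.347792 hr

3.3 hours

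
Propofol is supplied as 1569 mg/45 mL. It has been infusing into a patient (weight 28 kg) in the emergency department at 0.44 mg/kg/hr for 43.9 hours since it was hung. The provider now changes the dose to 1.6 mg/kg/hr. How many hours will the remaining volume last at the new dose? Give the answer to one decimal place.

22.9 hours

Initial rate:
Dose = 0.44 mg/kg/hr × 28 kg = 12.32 mg/hr
Concentration = 1569 mg ÷ 45 mL = 34.86667 mg/mL
Rate = 12.32 mg/hr ÷ 34.86667 mg/mL = 0.3533461 mL/hr
Volume infused so far = 0.3533461 mL/hr × 43.9 hr = 15.51189 mL
Volume remaining = 45 − 15.51189 = 29.48811 mL
New rate:
Dose = 1.6 mg/kg/hr × 28 kg = 44.8 mg/hr
Rate = 44.8 mg/hr ÷ 34.86667 mg/mL = 1.284895 mL/hr
Time remaining = 29.48811 mL ÷ 1.284895 mL/hr = 22.94982 hr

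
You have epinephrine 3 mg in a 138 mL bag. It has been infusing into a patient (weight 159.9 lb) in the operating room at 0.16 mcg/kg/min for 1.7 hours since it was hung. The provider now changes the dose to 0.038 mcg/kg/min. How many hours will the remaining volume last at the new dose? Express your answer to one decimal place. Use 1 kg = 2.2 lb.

Initial rate:
Weight = 159.9 lb ÷ 2.2 lb/kg = 72.68182 kg
Dose = 0.16 mcg/kg/min × 72.68182 kg = 11.62909 mcg/min
11.62909 mcg/min × 60 min/hr = 697.7455 mcg/hr
Concentration = 3 mg ÷ 138 mL = 0.02173913 mg/mL = 21.73913 mcg/mL
Rate = 697.7455 mcg/hr ÷ 21.73913 mcg/mL = 32.09629 mL/hr
Volume infused so far = 32.09629 mL/hr × 1.7 hr = 54.56369 mL
Volume remaining = 138 − 54.56369 = 83.43631 mL
New rate:
Dose = 0.038 mcg/kg/min × 72.68182 kg = 2.761909 mcg/min
2.761909 mcg/min × 60 min/hr = 165.7145 mcg/hr
Rate = 165.7145 mcg/hr ÷ 21.73913 mcg/mL = 7.622869 mL/hr
Time remaining = 83.43631 mL ÷ 7.622869 mL/hr = 10.94553 hr

10.9 hours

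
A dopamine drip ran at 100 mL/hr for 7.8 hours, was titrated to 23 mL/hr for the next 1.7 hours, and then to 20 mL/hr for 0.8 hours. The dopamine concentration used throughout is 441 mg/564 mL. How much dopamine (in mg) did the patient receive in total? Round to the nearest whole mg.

653 mg

Concentration = 441 mg ÷ 564 mL = 0.7819149 mg/mL
Stage 1: 100 mL/hr × 7.8 hr = 780 mL → 780 mL × 0.7819149 mg/mL = 609.8936 mg
Stage 2: 23 mL/hr × 1.7 hr = 39.1 mL → 39.1 mL × 0.7819149 mg/mL = 30.57287 mg
Stage 3: 20 mL/hr × 0.8 hr = 16 mL → 16 mL × 0.7819149 mg/mL = 12.51064 mg
Total = 609.8936 + 30.57287 + 12.51064 = 652.9771 mg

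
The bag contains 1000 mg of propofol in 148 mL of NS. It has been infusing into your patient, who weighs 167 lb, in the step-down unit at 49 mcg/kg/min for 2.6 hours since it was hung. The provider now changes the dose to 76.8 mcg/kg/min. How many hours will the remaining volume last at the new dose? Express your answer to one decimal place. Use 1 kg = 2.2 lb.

Initial rate:
Weight = 167 lb ÷ 2.2 lb/kg = 75.90909 kg
Dose = 49 mcg/kg/min × 75.90909 kg = 3719.545 mcg/min
3719.545 mcg/min × 60 min/hr = 223172.7 mcg/hr
Concentration = 1000 mg ÷ 148 mL = 6.756757 mg/mL = 6756.757 mcg/mL
Rate = 223172.7 mcg/hr ÷ 6756.757 mcg/mL = 33.02956 mL/hr
Volume infused so far = 33.02956 mL/hr × 2.6 hr = 85.87687 mL
Volume remaining = 148 − 85.87687 = 62.12313 mL
New rate:
Dose = 76.8 mcg/kg/min × 75.90909 kg = 5829.818 mcg/min
5829.818 mcg/min × 60 min/hr = 349789.1 mcg/hr
Rate = 349789.1 mcg/hr ÷ 6756.757 mcg/mL = 51.76879 mL/hr
Time remaining = 62.12313 mL ÷ 51.76879 mL/hr = 1.200011 hr

1.2 hours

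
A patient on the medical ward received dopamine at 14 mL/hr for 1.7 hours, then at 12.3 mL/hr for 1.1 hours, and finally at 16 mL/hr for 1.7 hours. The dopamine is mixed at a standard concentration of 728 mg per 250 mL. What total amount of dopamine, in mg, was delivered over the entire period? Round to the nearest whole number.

188 mg

Concentration = 728 mg ÷ 250 mL = 2.912 mg/mL
Stage 1: 14 mL/hr × 1.7 hr = 23.8 mL → 23.8 mL × 2.912 mg/mL = 69.3056 mg
Stage 2: 12.3 mL/hr × 1.1 hr = 13.53 mL → 13.53 mL × 2.912 mg/mL = 39.39936 mg
Stage 3: 16 mL/hr × 1.7 hr = 27.2 mL → 27.2 mL × 2.912 mg/mL = 79.2064 mg
Total = 69.3056 + 39.39936 + 79.2064 = 187.9114 mg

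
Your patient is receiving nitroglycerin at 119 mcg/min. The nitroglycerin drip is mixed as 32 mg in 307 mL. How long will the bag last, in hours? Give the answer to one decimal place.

119 mcg/min × 60 min/hr = 7140 mcg/hr
Concentration = 32 mg ÷ 307 mL = 0.1042345 mg/mL = 104.2345 mcg/mL
Rate = 7140 mcg/hr ÷ 104.2345 mcg/mL = 68.49938 mL/hr
Duration = 307 mL ÷ 68.49938 mL/hr = 4.481793 hr

4.5 hours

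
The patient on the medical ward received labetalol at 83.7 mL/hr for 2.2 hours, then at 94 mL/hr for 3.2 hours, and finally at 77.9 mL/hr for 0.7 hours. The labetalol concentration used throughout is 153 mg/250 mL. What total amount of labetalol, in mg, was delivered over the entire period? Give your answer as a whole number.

Concentration = 153 mg ÷ 250 mL = 0.612 mg/mL
Stage 1: 83.7 mL/hr × 2.2 hr = 184.14 mL → 184.14 mL × 0.612 mg/mL = 112.6937 mg
Stage 2: 94 mL/hr × 3.2 hr = 300.8 mL → 300.8 mL × 0.612 mg/mL = 184.0896 mg
Stage 3: 77.9 mL/hr × 0.7 hr = 54.53 mL → 54.53 mL × 0.612 mg/mL = 33.37236 mg
Total = 112.6937 + 184.0896 + 33.37236 = 330.1556 mg

330 mg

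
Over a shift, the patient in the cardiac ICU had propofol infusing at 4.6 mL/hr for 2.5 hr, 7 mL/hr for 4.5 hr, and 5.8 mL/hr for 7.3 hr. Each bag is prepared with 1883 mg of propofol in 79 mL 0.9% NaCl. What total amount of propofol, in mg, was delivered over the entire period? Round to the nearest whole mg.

2034 mg

Concentration = 1883 mg ÷ 79 mL = 23.83544 mg/mL
Stage 1: 4.6 mL/hr × 2.5 hr = 11.5 mL → 11.5 mL × 23.83544 mg/mL = 274.1076 mg
Stage 2: 7 mL/hr × 4.5 hr = 31.5 mL → 31.5 mL × 23.83544 mg/mL = 750.8165 mg
Stage 3: 5.8 mL/hr × 7.3 hr = 42.34 mL → 42.34 mL × 23.83544 mg/mL = 1009.193 mg
Total = 274.1076 + 750.8165 + 1009.193 = 2034.117 mg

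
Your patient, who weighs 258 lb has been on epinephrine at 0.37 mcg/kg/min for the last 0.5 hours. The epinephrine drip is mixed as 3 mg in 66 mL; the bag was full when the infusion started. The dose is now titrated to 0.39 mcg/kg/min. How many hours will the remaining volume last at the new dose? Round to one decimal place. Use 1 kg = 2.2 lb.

0.6 hours

Initial rate:
Weight = 258 lb ÷ 2.2 lb/kg = 117.2727 kg
Dose = 0.37 mcg/kg/min × 117.2727 kg = 43.39091 mcg/min
43.39091 mcg/min × 60 min/hr = 2603.455 mcg/hr
Concentration = 3 mg ÷ 66 mL = 0.04545455 mg/mL = 45.45455 mcg/mL
Rate = 2603.455 mcg/hr ÷ 45.45455 mcg/mL = 57.276 mL/hr
Volume infused so far = 57.276 mL/hr × 0.5 hr = 28.638 mL
Volume remaining = 66 − 28.638 = 37.362 mL
New rate:
Dose = 0.39 mcg/kg/min × 117.2727 kg = 45.73636 mcg/min
45.73636 mcg/min × 60 min/hr = 2744.182 mcg/hr
Rate = 2744.182 mcg/hr ÷ 45.45455 mcg/mL = 60.372 mL/hr
Time remaining = 37.362 mL ÷ 60.372 mL/hr = 0.618863 hr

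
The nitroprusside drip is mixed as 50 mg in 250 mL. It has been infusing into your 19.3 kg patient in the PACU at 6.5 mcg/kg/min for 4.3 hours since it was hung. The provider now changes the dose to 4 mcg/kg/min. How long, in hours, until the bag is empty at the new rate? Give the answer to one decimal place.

3.8 hours

Initial rate:
Dose = 6.5 mcg/kg/min × 19.3 kg = 125.45 mcg/min
125.45 mcg/min × 60 min/hr = 7527 mcg/hr
Concentration = 50 mg ÷ 250 mL = 0.2 mg/mL = 200 mcg/mL
Rate = 7527 mcg/hr ÷ 200 mcg/mL = 37.635 mL/hr
Volume infused so far = 37.635 mL/hr × 4.3 hr = 161.8305 mL
Volume remaining = 250 − 161.8305 = 88.1695 mL
New rate:
Dose = 4 mcg/kg/min × 19.3 kg = 77.2 mcg/min
77.2 mcg/min × 60 min/hr = 4632 mcg/hr
Rate = 4632 mcg/hr ÷ 200 mcg/mL = 23.16 mL/hr
Time remaining = 88.1695 mL ÷ 23.16 mL/hr = 3.806973 hr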